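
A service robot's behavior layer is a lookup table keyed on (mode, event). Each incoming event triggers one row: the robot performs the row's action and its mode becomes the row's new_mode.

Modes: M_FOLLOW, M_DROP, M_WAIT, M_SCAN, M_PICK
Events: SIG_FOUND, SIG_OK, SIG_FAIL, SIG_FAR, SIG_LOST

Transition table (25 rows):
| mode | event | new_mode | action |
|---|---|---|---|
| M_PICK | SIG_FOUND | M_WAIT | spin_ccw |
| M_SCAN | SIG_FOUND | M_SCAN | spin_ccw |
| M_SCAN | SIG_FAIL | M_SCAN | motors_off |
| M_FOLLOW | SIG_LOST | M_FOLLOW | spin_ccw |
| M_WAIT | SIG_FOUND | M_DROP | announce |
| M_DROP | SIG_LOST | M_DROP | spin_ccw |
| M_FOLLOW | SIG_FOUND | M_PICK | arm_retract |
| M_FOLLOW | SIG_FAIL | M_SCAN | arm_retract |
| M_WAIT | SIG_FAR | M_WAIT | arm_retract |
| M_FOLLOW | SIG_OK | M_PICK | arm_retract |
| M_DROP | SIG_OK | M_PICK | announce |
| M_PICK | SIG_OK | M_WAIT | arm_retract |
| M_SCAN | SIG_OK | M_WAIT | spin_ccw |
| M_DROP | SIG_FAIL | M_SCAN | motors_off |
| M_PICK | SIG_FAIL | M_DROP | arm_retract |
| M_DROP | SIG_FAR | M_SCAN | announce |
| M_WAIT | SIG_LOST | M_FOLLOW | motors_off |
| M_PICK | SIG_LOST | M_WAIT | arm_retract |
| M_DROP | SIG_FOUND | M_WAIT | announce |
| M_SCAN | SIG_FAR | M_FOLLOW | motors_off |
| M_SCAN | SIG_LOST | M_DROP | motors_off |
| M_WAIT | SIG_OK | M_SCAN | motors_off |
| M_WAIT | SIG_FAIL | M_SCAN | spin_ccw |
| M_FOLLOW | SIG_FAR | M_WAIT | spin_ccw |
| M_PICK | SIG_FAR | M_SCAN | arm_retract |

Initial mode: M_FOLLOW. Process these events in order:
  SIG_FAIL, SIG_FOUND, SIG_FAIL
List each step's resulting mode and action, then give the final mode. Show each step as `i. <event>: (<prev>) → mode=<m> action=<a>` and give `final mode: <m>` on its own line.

final mode: M_SCAN

1. SIG_FAIL: (M_FOLLOW) → mode=M_SCAN action=arm_retract
2. SIG_FOUND: (M_SCAN) → mode=M_SCAN action=spin_ccw
3. SIG_FAIL: (M_SCAN) → mode=M_SCAN action=motors_off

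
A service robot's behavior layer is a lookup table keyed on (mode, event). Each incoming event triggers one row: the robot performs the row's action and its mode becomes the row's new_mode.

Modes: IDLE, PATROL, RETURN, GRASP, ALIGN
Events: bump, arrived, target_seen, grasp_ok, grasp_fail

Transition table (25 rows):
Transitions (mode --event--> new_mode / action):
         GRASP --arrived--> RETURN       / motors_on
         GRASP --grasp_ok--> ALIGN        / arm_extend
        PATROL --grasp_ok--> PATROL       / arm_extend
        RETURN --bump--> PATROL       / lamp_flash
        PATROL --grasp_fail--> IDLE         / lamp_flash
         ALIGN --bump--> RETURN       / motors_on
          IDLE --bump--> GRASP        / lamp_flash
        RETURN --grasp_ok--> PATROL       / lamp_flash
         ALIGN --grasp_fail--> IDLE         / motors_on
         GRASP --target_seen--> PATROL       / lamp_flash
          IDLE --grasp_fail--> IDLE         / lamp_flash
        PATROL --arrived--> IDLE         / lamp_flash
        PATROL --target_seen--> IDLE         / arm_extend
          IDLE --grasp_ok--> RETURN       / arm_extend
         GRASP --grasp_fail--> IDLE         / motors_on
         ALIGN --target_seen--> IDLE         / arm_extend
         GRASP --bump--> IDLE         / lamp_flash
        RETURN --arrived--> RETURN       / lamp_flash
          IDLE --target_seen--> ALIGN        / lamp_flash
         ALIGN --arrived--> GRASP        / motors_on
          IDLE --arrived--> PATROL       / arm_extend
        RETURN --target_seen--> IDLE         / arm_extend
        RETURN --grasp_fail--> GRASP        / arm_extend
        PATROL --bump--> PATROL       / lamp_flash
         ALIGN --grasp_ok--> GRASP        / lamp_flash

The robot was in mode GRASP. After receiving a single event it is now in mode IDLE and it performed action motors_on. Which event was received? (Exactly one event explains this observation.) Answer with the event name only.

grasp_fail

try bump: (GRASP, bump) → (IDLE, lamp_flash)
try arrived: (GRASP, arrived) → (RETURN, motors_on)
try target_seen: (GRASP, target_seen) → (PATROL, lamp_flash)
try grasp_ok: (GRASP, grasp_ok) → (ALIGN, arm_extend)
try grasp_fail: (GRASP, grasp_fail) → (IDLE, motors_on)  ← matches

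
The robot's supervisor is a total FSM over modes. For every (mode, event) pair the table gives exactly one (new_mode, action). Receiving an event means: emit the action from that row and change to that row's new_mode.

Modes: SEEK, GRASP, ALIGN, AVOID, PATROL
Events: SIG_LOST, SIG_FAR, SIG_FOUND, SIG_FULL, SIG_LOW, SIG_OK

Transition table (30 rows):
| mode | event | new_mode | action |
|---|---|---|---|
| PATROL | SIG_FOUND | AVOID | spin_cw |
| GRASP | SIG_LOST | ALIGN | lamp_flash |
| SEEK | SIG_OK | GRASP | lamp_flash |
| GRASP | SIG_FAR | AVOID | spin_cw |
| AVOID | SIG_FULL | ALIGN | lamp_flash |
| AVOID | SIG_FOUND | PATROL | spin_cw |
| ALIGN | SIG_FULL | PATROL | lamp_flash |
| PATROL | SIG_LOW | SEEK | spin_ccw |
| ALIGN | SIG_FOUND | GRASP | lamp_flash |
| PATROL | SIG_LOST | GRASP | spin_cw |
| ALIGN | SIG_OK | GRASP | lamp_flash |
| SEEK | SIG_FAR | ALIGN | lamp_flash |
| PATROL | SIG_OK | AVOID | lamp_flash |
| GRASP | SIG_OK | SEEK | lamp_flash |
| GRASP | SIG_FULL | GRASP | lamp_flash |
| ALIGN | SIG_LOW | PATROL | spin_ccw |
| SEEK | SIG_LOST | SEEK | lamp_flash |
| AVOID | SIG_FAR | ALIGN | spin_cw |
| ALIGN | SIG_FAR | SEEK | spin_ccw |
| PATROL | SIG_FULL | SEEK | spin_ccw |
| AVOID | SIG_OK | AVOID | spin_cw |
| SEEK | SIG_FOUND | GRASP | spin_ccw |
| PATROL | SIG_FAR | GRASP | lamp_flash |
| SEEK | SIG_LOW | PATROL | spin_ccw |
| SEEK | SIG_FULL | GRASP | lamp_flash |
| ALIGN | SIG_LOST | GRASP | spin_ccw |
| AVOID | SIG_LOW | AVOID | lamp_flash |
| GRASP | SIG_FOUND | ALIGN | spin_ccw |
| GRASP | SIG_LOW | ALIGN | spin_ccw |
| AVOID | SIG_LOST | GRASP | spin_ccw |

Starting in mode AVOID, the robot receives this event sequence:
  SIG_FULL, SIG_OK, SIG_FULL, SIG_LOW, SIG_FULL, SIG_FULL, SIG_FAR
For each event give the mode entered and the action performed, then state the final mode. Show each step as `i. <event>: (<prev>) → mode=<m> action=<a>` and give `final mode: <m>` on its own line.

1. SIG_FULL: (AVOID) → mode=ALIGN action=lamp_flash
2. SIG_OK: (ALIGN) → mode=GRASP action=lamp_flash
3. SIG_FULL: (GRASP) → mode=GRASP action=lamp_flash
4. SIG_LOW: (GRASP) → mode=ALIGN action=spin_ccw
5. SIG_FULL: (ALIGN) → mode=PATROL action=lamp_flash
6. SIG_FULL: (PATROL) → mode=SEEK action=spin_ccw
7. SIG_FAR: (SEEK) → mode=ALIGN action=lamp_flash

final mode: ALIGN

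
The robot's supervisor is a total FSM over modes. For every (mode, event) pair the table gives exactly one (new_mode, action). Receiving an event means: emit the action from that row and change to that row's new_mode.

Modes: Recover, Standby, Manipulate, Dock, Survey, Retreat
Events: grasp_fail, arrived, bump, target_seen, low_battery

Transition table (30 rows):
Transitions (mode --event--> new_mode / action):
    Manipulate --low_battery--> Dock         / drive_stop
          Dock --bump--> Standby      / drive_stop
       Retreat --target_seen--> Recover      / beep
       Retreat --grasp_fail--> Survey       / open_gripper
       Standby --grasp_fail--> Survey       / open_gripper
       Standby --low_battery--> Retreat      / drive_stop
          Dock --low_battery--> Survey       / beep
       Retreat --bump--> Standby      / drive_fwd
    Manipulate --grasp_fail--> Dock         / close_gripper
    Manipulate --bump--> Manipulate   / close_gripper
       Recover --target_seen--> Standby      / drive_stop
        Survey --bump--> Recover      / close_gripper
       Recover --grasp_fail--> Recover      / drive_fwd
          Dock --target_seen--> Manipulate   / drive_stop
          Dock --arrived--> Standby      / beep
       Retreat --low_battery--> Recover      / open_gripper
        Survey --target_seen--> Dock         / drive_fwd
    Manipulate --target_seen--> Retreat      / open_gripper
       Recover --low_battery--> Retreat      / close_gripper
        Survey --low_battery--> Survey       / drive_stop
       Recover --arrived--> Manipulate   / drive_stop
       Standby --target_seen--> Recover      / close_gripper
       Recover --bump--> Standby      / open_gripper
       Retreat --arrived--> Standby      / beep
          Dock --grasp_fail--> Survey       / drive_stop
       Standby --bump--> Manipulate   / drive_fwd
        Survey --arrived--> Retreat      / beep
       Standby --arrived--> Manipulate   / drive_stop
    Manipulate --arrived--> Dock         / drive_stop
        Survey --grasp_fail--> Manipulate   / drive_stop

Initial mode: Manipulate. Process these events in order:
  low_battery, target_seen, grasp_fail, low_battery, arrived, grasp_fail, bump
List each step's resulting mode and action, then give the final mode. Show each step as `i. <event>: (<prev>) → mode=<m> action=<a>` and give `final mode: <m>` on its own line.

final mode: Recover

1. low_battery: (Manipulate) → mode=Dock action=drive_stop
2. target_seen: (Dock) → mode=Manipulate action=drive_stop
3. grasp_fail: (Manipulate) → mode=Dock action=close_gripper
4. low_battery: (Dock) → mode=Survey action=beep
5. arrived: (Survey) → mode=Retreat action=beep
6. grasp_fail: (Retreat) → mode=Survey action=open_gripper
7. bump: (Survey) → mode=Recover action=close_gripper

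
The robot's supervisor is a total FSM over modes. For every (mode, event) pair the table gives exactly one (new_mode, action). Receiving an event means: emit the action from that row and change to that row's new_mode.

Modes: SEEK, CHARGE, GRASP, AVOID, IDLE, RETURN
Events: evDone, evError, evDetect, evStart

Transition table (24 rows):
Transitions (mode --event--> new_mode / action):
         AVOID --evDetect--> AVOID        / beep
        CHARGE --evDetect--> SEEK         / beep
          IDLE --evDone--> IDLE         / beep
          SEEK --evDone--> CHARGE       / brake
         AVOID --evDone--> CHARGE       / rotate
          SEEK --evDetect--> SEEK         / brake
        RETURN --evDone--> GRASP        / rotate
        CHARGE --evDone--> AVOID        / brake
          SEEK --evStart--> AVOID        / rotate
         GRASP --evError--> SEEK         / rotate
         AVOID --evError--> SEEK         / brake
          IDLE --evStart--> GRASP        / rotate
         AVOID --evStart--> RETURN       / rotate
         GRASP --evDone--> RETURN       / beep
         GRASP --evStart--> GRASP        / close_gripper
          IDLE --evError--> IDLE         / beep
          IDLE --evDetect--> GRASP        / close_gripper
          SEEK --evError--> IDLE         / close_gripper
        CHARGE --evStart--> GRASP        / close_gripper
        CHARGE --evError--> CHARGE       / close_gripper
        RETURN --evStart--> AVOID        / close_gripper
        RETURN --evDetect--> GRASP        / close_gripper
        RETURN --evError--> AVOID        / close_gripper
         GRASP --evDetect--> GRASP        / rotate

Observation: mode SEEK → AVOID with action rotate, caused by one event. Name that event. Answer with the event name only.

evStart

try evDone: (SEEK, evDone) → (CHARGE, brake)
try evError: (SEEK, evError) → (IDLE, close_gripper)
try evDetect: (SEEK, evDetect) → (SEEK, brake)
try evStart: (SEEK, evStart) → (AVOID, rotate)  ← matches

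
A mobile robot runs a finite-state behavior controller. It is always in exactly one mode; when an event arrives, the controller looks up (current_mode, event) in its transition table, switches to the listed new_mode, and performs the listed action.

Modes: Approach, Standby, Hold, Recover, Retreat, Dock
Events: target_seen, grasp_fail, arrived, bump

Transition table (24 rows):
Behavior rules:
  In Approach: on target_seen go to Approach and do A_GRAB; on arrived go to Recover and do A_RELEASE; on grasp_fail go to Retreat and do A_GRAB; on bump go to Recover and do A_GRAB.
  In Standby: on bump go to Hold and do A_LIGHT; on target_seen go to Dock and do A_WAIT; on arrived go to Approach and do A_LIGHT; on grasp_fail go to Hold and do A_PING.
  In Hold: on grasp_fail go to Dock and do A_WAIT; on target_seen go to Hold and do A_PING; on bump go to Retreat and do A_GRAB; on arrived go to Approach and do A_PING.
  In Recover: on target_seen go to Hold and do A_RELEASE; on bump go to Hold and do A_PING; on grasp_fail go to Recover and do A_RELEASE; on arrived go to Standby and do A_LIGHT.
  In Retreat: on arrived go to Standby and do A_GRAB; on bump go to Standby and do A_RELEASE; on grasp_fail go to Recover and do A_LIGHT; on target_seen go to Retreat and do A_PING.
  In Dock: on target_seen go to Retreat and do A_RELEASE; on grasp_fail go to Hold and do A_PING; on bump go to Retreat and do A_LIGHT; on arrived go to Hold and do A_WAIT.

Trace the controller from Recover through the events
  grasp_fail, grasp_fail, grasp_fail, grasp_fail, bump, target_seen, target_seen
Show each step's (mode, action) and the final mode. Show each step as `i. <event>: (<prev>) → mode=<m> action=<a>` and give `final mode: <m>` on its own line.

final mode: Hold

1. grasp_fail: (Recover) → mode=Recover action=A_RELEASE
2. grasp_fail: (Recover) → mode=Recover action=A_RELEASE
3. grasp_fail: (Recover) → mode=Recover action=A_RELEASE
4. grasp_fail: (Recover) → mode=Recover action=A_RELEASE
5. bump: (Recover) → mode=Hold action=A_PING
6. target_seen: (Hold) → mode=Hold action=A_PING
7. target_seen: (Hold) → mode=Hold action=A_PING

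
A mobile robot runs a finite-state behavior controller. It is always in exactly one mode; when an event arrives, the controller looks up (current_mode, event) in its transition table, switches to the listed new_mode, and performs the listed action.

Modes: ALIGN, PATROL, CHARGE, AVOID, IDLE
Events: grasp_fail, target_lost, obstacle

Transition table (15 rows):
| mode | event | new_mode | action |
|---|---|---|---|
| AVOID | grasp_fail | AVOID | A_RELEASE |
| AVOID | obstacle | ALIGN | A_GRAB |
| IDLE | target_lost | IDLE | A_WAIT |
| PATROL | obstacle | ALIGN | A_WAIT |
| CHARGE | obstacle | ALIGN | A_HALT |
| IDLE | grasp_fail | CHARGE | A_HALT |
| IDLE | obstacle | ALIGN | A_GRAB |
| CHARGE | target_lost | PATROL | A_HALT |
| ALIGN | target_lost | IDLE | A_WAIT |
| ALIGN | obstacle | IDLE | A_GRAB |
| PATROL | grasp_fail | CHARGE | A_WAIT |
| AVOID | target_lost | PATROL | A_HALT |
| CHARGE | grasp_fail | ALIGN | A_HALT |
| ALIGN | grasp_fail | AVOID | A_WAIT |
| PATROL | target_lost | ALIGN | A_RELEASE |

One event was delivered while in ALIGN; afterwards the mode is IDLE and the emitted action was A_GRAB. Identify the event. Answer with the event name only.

try grasp_fail: (ALIGN, grasp_fail) → (AVOID, A_WAIT)
try target_lost: (ALIGN, target_lost) → (IDLE, A_WAIT)
try obstacle: (ALIGN, obstacle) → (IDLE, A_GRAB)  ← matches

obstacle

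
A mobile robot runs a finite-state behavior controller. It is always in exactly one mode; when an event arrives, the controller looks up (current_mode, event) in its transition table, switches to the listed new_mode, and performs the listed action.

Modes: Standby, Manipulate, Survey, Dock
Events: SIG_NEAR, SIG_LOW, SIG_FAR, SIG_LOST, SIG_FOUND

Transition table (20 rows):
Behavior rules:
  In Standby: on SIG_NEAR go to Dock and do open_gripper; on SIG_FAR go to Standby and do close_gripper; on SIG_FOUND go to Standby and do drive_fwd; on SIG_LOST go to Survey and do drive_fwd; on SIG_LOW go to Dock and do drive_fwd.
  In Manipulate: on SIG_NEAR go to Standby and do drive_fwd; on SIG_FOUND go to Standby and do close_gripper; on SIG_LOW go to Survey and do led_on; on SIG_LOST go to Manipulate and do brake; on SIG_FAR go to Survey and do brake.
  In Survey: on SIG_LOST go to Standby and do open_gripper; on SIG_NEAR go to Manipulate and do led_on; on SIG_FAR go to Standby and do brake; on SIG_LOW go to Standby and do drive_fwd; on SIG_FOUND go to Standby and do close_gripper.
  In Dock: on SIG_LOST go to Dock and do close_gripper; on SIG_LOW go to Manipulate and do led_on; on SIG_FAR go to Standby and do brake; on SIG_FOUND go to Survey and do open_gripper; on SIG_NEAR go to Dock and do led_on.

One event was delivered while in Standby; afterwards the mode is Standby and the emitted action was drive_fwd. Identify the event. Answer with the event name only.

SIG_FOUND

try SIG_NEAR: (Standby, SIG_NEAR) → (Dock, open_gripper)
try SIG_LOW: (Standby, SIG_LOW) → (Dock, drive_fwd)
try SIG_FAR: (Standby, SIG_FAR) → (Standby, close_gripper)
try SIG_LOST: (Standby, SIG_LOST) → (Survey, drive_fwd)
try SIG_FOUND: (Standby, SIG_FOUND) → (Standby, drive_fwd)  ← matches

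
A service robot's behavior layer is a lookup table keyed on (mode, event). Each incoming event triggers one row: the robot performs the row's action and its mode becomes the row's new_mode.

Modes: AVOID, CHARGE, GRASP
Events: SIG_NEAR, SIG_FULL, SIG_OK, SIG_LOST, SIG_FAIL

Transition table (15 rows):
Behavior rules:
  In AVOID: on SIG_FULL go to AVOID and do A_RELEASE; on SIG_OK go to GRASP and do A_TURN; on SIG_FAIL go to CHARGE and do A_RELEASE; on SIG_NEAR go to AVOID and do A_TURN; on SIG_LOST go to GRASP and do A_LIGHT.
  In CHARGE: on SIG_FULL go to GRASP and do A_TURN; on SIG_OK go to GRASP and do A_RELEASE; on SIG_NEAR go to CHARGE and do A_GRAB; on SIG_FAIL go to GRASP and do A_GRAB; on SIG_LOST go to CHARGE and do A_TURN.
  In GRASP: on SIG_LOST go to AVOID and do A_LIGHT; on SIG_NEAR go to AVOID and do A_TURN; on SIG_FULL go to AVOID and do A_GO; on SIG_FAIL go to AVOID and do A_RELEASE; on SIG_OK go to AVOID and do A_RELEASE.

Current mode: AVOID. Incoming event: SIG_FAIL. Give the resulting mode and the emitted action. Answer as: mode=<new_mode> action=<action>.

current mode = AVOID; filter table to that mode:
  (AVOID, SIG_FULL) → (AVOID, A_RELEASE)
  (AVOID, SIG_OK) → (GRASP, A_TURN)
  (AVOID, SIG_FAIL) → (CHARGE, A_RELEASE)  ← event matches
  (AVOID, SIG_NEAR) → (AVOID, A_TURN)
  (AVOID, SIG_LOST) → (GRASP, A_LIGHT)
event = SIG_FAIL selects (CHARGE, A_RELEASE)

mode=CHARGE action=A_RELEASE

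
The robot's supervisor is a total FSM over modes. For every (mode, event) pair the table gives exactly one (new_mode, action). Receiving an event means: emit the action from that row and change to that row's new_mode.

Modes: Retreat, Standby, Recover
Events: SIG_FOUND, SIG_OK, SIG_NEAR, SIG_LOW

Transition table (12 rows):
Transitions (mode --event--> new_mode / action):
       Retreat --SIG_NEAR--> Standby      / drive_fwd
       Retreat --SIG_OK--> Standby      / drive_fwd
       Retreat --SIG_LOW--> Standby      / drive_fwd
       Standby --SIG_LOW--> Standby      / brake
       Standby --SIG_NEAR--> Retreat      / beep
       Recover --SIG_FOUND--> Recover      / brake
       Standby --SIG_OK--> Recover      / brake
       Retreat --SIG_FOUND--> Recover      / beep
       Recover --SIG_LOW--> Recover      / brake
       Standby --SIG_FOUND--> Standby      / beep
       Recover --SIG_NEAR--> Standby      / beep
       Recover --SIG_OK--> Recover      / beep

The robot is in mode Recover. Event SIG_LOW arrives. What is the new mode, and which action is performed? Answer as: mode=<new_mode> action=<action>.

current mode = Recover; filter table to that mode:
  (Recover, SIG_FOUND) → (Recover, brake)
  (Recover, SIG_LOW) → (Recover, brake)  ← event matches
  (Recover, SIG_NEAR) → (Standby, beep)
  (Recover, SIG_OK) → (Recover, beep)
event = SIG_LOW selects (Recover, brake)

mode=Recover action=brake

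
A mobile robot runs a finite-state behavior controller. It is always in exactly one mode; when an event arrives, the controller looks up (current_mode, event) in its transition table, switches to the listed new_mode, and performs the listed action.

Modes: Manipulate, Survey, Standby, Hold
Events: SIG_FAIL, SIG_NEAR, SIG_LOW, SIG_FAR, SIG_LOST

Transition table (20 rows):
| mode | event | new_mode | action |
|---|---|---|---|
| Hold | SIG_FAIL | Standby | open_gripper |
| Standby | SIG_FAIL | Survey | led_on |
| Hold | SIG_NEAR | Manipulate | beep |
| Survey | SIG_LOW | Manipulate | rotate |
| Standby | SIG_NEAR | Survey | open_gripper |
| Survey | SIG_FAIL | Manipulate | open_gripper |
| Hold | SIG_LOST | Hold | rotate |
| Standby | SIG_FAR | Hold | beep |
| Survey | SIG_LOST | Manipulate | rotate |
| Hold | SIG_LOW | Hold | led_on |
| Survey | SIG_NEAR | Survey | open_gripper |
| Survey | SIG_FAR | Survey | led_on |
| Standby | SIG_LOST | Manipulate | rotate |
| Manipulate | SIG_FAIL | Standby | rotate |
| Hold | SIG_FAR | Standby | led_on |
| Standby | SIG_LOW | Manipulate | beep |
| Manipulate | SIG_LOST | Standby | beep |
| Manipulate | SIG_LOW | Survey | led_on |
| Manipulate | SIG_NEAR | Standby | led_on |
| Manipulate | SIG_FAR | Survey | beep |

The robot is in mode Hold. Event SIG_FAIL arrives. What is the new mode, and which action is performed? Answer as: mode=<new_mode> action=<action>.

current mode = Hold; filter table to that mode:
  (Hold, SIG_FAIL) → (Standby, open_gripper)  ← event matches
  (Hold, SIG_NEAR) → (Manipulate, beep)
  (Hold, SIG_LOST) → (Hold, rotate)
  (Hold, SIG_LOW) → (Hold, led_on)
  (Hold, SIG_FAR) → (Standby, led_on)
event = SIG_FAIL selects (Standby, open_gripper)

mode=Standby action=open_gripper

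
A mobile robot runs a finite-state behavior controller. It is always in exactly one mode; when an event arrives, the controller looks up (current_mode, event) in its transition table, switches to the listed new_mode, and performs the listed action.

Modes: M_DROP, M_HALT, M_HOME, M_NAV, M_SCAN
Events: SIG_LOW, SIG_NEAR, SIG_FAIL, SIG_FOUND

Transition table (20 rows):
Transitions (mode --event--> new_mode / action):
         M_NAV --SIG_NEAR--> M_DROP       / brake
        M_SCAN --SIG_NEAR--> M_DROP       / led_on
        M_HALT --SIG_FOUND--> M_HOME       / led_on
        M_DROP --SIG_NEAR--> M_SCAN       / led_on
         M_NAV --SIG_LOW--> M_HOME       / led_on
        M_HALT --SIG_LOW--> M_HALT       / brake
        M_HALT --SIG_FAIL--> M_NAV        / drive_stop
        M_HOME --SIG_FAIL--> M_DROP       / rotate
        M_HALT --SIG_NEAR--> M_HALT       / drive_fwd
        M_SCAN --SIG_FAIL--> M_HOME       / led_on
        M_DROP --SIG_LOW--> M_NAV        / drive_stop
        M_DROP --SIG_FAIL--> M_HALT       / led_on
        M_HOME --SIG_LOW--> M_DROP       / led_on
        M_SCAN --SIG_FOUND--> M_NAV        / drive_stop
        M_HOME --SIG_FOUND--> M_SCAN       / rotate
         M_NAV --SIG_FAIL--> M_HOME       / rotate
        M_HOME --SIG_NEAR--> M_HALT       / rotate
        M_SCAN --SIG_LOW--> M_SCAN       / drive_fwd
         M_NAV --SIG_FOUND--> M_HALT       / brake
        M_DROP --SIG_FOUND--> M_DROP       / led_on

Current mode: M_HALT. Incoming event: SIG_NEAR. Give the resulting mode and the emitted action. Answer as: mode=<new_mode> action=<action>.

current mode = M_HALT; filter table to that mode:
  (M_HALT, SIG_FOUND) → (M_HOME, led_on)
  (M_HALT, SIG_LOW) → (M_HALT, brake)
  (M_HALT, SIG_FAIL) → (M_NAV, drive_stop)
  (M_HALT, SIG_NEAR) → (M_HALT, drive_fwd)  ← event matches
event = SIG_NEAR selects (M_HALT, drive_fwd)

mode=M_HALT action=drive_fwd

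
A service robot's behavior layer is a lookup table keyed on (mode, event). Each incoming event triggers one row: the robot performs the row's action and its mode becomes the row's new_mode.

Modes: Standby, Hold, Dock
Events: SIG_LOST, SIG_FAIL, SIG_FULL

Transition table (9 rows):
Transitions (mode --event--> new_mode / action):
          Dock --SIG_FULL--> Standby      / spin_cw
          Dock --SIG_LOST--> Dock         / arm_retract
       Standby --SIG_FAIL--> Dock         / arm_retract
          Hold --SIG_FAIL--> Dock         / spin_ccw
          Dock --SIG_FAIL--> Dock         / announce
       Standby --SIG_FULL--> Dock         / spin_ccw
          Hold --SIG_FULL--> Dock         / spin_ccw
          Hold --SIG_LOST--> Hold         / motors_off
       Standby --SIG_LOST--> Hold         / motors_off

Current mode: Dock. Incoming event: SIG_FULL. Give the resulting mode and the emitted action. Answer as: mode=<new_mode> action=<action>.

mode=Standby action=spin_cw

current mode = Dock; filter table to that mode:
  (Dock, SIG_FULL) → (Standby, spin_cw)  ← event matches
  (Dock, SIG_LOST) → (Dock, arm_retract)
  (Dock, SIG_FAIL) → (Dock, announce)
event = SIG_FULL selects (Standby, spin_cw)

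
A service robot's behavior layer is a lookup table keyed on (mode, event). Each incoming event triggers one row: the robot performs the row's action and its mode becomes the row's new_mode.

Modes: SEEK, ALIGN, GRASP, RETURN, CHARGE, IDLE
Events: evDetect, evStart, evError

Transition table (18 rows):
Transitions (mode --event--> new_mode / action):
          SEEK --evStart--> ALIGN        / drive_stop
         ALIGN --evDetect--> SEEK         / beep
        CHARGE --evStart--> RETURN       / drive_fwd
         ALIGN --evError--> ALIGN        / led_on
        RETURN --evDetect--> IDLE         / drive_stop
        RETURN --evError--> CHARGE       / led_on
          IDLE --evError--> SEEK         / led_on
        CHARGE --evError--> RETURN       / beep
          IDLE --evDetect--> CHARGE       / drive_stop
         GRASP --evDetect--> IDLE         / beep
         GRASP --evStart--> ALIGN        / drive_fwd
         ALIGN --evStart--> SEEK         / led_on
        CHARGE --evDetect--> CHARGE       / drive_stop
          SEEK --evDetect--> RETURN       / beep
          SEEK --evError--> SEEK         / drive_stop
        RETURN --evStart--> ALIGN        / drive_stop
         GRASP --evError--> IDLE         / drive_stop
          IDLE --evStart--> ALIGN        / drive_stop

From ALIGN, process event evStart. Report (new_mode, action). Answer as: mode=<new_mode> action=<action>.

current mode = ALIGN; filter table to that mode:
  (ALIGN, evDetect) → (SEEK, beep)
  (ALIGN, evError) → (ALIGN, led_on)
  (ALIGN, evStart) → (SEEK, led_on)  ← event matches
event = evStart selects (SEEK, led_on)

mode=SEEK action=led_on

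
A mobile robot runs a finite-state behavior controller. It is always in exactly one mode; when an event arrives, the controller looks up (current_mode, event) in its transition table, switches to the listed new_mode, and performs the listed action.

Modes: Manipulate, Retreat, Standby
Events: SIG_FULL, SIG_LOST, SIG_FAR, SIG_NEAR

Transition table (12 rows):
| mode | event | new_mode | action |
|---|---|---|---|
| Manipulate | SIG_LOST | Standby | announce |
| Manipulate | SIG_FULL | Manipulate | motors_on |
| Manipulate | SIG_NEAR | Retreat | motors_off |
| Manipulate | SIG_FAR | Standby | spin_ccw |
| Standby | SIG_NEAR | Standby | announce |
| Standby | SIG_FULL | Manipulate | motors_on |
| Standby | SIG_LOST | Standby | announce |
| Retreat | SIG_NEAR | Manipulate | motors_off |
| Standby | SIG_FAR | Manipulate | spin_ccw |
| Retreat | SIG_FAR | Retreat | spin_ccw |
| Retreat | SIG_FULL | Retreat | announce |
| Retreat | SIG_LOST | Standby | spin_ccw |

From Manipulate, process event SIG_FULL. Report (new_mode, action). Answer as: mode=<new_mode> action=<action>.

current mode = Manipulate; filter table to that mode:
  (Manipulate, SIG_LOST) → (Standby, announce)
  (Manipulate, SIG_FULL) → (Manipulate, motors_on)  ← event matches
  (Manipulate, SIG_NEAR) → (Retreat, motors_off)
  (Manipulate, SIG_FAR) → (Standby, spin_ccw)
event = SIG_FULL selects (Manipulate, motors_on)

mode=Manipulate action=motors_on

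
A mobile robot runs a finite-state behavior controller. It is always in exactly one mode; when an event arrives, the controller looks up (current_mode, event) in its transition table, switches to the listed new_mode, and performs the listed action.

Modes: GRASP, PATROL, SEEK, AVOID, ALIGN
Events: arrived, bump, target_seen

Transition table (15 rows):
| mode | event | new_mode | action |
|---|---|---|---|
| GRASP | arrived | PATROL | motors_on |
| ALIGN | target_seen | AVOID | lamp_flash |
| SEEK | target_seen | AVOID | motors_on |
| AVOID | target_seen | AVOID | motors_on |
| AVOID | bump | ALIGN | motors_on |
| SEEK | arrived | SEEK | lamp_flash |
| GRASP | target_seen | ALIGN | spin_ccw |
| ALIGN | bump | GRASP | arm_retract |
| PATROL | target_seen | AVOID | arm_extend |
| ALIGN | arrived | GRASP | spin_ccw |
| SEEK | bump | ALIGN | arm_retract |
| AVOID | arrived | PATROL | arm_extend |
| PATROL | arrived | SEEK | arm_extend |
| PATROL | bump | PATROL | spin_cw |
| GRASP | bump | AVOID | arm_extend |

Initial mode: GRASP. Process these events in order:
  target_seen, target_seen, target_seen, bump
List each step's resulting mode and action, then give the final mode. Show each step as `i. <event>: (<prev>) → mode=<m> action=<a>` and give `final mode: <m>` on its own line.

final mode: ALIGN

1. target_seen: (GRASP) → mode=ALIGN action=spin_ccw
2. target_seen: (ALIGN) → mode=AVOID action=lamp_flash
3. target_seen: (AVOID) → mode=AVOID action=motors_on
4. bump: (AVOID) → mode=ALIGN action=motors_on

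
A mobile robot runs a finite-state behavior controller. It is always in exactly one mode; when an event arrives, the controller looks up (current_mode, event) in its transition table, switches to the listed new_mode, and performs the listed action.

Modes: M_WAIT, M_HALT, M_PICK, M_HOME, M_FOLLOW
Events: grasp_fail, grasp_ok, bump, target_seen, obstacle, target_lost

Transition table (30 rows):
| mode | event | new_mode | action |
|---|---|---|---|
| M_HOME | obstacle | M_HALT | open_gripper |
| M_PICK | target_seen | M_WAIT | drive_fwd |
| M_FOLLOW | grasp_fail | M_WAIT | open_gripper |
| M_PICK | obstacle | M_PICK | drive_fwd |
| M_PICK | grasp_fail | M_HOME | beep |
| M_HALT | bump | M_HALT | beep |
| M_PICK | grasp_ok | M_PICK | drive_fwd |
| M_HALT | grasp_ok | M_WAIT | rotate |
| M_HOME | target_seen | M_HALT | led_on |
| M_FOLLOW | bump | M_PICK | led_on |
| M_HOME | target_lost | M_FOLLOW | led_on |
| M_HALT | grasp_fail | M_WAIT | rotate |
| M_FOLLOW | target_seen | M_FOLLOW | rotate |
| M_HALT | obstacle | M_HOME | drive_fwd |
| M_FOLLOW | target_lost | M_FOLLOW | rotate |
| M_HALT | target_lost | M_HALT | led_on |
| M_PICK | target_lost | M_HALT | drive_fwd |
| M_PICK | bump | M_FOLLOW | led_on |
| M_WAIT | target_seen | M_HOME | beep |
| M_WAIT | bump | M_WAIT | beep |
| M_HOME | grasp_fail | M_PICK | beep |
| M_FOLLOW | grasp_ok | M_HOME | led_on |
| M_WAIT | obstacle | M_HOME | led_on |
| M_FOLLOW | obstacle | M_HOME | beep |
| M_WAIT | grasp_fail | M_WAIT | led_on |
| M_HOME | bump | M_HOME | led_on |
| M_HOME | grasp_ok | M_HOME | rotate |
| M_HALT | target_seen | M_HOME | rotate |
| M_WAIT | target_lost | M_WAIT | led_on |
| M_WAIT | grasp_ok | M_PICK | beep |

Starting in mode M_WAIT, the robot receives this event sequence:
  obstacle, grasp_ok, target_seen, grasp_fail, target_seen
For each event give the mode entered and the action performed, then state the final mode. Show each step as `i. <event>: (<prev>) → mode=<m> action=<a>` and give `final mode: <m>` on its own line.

1. obstacle: (M_WAIT) → mode=M_HOME action=led_on
2. grasp_ok: (M_HOME) → mode=M_HOME action=rotate
3. target_seen: (M_HOME) → mode=M_HALT action=led_on
4. grasp_fail: (M_HALT) → mode=M_WAIT action=rotate
5. target_seen: (M_WAIT) → mode=M_HOME action=beep

final mode: M_HOME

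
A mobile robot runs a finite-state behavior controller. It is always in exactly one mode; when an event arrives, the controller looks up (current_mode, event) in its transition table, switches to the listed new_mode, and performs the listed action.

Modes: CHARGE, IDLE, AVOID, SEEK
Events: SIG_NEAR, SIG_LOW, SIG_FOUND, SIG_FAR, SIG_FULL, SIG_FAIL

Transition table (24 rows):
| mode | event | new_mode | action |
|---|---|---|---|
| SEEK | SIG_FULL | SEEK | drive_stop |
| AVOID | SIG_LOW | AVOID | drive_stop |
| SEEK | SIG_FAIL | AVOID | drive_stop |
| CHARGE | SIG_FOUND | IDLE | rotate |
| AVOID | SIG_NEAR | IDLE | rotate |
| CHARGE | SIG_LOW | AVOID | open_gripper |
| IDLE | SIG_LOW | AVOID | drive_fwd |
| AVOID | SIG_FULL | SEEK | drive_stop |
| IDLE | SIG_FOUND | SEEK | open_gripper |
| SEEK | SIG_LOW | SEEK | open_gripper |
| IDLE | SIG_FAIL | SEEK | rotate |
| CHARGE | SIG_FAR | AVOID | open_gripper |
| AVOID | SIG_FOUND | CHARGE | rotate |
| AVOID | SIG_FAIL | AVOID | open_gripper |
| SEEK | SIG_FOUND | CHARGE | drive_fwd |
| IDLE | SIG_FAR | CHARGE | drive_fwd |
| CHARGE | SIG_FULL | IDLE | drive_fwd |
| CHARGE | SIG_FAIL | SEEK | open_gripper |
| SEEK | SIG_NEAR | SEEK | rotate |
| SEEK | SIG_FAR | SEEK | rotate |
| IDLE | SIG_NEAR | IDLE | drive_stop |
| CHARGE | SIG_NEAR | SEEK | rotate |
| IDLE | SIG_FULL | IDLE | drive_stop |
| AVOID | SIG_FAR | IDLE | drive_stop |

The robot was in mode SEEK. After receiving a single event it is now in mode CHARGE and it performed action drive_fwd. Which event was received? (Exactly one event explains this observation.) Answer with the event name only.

try SIG_NEAR: (SEEK, SIG_NEAR) → (SEEK, rotate)
try SIG_LOW: (SEEK, SIG_LOW) → (SEEK, open_gripper)
try SIG_FOUND: (SEEK, SIG_FOUND) → (CHARGE, drive_fwd)  ← matches
try SIG_FAR: (SEEK, SIG_FAR) → (SEEK, rotate)
try SIG_FULL: (SEEK, SIG_FULL) → (SEEK, drive_stop)
try SIG_FAIL: (SEEK, SIG_FAIL) → (AVOID, drive_stop)

SIG_FOUND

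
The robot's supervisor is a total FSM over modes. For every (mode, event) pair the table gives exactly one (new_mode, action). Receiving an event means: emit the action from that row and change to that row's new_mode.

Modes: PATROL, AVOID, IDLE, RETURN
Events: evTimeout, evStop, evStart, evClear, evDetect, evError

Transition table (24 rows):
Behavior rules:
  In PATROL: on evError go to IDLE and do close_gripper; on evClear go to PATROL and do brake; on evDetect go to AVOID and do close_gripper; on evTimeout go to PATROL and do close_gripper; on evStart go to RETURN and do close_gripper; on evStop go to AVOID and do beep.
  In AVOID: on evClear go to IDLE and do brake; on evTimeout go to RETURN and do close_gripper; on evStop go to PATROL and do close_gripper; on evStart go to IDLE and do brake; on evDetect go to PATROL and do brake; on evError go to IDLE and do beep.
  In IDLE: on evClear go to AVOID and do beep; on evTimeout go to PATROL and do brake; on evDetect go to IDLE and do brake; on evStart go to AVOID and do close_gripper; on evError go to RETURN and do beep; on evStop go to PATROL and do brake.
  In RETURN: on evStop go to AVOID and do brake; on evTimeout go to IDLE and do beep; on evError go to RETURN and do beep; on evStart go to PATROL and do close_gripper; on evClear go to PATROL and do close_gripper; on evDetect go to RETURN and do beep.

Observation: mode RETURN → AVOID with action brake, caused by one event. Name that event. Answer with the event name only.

evStop

try evTimeout: (RETURN, evTimeout) → (IDLE, beep)
try evStop: (RETURN, evStop) → (AVOID, brake)  ← matches
try evStart: (RETURN, evStart) → (PATROL, close_gripper)
try evClear: (RETURN, evClear) → (PATROL, close_gripper)
try evDetect: (RETURN, evDetect) → (RETURN, beep)
try evError: (RETURN, evError) → (RETURN, beep)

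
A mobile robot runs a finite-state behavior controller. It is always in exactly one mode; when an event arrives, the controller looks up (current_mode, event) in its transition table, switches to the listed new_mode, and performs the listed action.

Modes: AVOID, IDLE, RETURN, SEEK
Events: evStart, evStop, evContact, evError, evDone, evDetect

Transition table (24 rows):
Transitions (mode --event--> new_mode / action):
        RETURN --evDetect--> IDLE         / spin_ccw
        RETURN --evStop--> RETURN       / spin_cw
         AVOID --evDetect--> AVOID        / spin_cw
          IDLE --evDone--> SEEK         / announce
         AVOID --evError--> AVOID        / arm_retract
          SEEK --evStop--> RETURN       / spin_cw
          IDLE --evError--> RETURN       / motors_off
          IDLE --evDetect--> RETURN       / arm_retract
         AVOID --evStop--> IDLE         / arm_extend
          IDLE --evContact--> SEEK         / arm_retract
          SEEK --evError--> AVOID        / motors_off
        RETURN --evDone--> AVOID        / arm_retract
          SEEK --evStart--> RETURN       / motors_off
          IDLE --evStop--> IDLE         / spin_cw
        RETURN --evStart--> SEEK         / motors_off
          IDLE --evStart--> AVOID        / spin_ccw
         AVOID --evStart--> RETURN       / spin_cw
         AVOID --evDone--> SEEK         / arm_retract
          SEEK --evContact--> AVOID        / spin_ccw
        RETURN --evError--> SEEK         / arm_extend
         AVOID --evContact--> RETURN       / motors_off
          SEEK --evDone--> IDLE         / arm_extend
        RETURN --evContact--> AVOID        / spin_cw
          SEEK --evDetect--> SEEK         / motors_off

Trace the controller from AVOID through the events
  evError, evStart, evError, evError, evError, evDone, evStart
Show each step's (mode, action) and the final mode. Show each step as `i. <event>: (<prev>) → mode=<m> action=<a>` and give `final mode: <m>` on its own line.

1. evError: (AVOID) → mode=AVOID action=arm_retract
2. evStart: (AVOID) → mode=RETURN action=spin_cw
3. evError: (RETURN) → mode=SEEK action=arm_extend
4. evError: (SEEK) → mode=AVOID action=motors_off
5. evError: (AVOID) → mode=AVOID action=arm_retract
6. evDone: (AVOID) → mode=SEEK action=arm_retract
7. evStart: (SEEK) → mode=RETURN action=motors_off

final mode: RETURN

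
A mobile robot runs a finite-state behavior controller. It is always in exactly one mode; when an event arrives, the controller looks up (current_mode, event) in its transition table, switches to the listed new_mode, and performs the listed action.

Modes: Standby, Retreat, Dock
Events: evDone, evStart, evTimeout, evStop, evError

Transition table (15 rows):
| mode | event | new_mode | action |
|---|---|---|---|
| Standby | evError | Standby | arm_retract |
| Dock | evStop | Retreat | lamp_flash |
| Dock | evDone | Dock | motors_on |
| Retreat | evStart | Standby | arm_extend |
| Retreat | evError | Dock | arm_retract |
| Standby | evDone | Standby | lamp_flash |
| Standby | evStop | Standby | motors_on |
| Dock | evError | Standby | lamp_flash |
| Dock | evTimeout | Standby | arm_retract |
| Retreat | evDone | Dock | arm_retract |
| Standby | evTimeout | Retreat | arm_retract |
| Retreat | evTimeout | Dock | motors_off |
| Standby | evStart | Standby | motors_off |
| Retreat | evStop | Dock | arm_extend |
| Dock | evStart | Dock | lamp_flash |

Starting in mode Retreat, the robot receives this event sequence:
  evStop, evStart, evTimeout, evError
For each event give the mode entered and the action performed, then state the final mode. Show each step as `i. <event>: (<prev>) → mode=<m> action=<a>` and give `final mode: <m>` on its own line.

final mode: Standby

1. evStop: (Retreat) → mode=Dock action=arm_extend
2. evStart: (Dock) → mode=Dock action=lamp_flash
3. evTimeout: (Dock) → mode=Standby action=arm_retract
4. evError: (Standby) → mode=Standby action=arm_retract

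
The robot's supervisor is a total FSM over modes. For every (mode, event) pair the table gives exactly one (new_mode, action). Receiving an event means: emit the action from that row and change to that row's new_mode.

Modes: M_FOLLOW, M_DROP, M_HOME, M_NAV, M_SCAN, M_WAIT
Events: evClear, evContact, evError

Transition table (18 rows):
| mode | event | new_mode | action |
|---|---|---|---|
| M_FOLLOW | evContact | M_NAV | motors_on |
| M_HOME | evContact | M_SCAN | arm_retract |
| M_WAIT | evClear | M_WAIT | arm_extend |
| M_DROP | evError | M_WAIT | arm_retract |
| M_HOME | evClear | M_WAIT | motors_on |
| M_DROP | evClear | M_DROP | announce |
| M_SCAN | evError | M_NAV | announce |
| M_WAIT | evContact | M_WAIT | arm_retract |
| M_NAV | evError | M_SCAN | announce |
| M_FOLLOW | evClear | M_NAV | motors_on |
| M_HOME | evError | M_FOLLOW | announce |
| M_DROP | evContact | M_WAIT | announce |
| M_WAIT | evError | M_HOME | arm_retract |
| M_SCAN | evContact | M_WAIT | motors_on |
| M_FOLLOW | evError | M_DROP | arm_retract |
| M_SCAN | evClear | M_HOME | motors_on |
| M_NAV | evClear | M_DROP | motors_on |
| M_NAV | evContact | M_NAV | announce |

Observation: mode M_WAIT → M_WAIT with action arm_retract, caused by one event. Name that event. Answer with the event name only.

try evClear: (M_WAIT, evClear) → (M_WAIT, arm_extend)
try evContact: (M_WAIT, evContact) → (M_WAIT, arm_retract)  ← matches
try evError: (M_WAIT, evError) → (M_HOME, arm_retract)

evContact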